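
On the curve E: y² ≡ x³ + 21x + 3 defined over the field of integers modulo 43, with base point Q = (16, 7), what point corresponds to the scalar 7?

Repeated addition: build up to 7Q.
2Q: tangent at (16, 7): λ = (3·16² + 21)/(2·7) ≡ 15/14. 14⁻¹ ≡ 40 (mod 43), so λ ≡ 15·40 ≡ 41.
  x = λ² - 16 - 16 = 1681 - 32 ≡ 15; y = λ·(16 - 15) - 7 ≡ 34. → (15, 34)
3Q: (15, 34) + (16, 7). λ = (7 - 34)/(16 - 15) ≡ 16/1 mod 43. 1⁻¹ ≡ 1 (mod 43), so λ ≡ 16.
  x = λ² - 15 - 16 = 256 - 31 ≡ 10; y = λ·(15 - 10) - 34 ≡ 3. → (10, 3)
4Q: (10, 3) + (16, 7). λ = (7 - 3)/(16 - 10) ≡ 4/6 mod 43. 6⁻¹ ≡ 36 (mod 43), so λ ≡ 15.
  x = λ² - 10 - 16 = 225 - 26 ≡ 27; y = λ·(10 - 27) - 3 ≡ 0. → (27, 0)
5Q: (27, 0) + (16, 7). λ = (7 - 0)/(16 - 27) ≡ 7/32 mod 43. 32⁻¹ ≡ 39 (mod 43), so λ ≡ 15.
  x = λ² - 27 - 16 = 225 - 43 ≡ 10; y = λ·(27 - 10) - 0 ≡ 40. → (10, 40)
6Q: (10, 40) + (16, 7). λ = (7 - 40)/(16 - 10) ≡ 10/6 mod 43. 6⁻¹ ≡ 36 (mod 43) since 6·36 = 216 ≡ 1, so λ ≡ 16.
  x = λ² - 10 - 16 = 256 - 26 ≡ 15; y = λ·(10 - 15) - 40 ≡ 9. → (15, 9)
7Q: (15, 9) + (16, 7). λ = (7 - 9)/(16 - 15) ≡ 41/1 mod 43. 1⁻¹ ≡ 1 (mod 43), so λ ≡ 41.
  x = λ² - 15 - 16 = 1681 - 31 ≡ 16; y = λ·(15 - 16) - 9 ≡ 36. → (16, 36)

(16, 36)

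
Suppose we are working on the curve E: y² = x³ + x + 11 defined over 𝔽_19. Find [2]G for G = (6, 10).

(13, 6)

tangent at (6, 10): λ = (3·6² + 1)/(2·10) ≡ 14/1. 1⁻¹ ≡ 1 (mod 19), so λ ≡ 14·1 ≡ 14.
  x = λ² - 6 - 6 = 196 - 12 ≡ 13; y = λ·(6 - 13) - 10 ≡ 6. → (13, 6)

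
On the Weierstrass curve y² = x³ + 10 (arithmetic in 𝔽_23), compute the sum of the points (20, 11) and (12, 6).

(9, 16)

(20, 11) + (12, 6). λ = (6 - 11)/(12 - 20) ≡ 18/15 mod 23. 15⁻¹ ≡ 20 (mod 23) since 15·20 = 300 ≡ 1, so λ ≡ 15.
  x = λ² - 20 - 12 = 225 - 32 ≡ 9; y = λ·(20 - 9) - 11 ≡ 16. → (9, 16)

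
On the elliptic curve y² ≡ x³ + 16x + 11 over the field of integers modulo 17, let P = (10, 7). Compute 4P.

Double-and-add on 4 = (100)₂. Start with P = (10, 7) for the leading 1-bit.
double: tangent at (10, 7): λ = (3·10² + 16)/(2·7) ≡ 10/14. 14⁻¹ ≡ 11 (mod 17) since 14·11 = 154 ≡ 1, so λ ≡ 10·11 ≡ 8.
  x = λ² - 10 - 10 = 64 - 20 ≡ 10; y = λ·(10 - 10) - 7 ≡ 10. → (10, 10)
double: tangent at (10, 10): λ = (3·10² + 16)/(2·10) ≡ 10/3. 3⁻¹ ≡ 6 (mod 17), so λ ≡ 10·6 ≡ 9.
  x = λ² - 10 - 10 = 81 - 20 ≡ 10; y = λ·(10 - 10) - 10 ≡ 7. → (10, 7)

(10, 7)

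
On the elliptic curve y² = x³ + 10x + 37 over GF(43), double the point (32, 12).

tangent at (32, 12): λ = (3·32² + 10)/(2·12) ≡ 29/24. 24⁻¹ ≡ 9 (mod 43), so λ ≡ 29·9 ≡ 3.
  x = λ² - 32 - 32 = 9 - 64 ≡ 31; y = λ·(32 - 31) - 12 ≡ 34. → (31, 34)

(31, 34)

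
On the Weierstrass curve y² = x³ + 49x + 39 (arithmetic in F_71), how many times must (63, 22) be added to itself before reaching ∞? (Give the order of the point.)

2P: tangent at (63, 22): λ = (3·63² + 49)/(2·22) ≡ 28/44. 44⁻¹ ≡ 21 (mod 71), so λ ≡ 28·21 ≡ 20.
  x = λ² - 63 - 63 = 400 - 126 ≡ 61; y = λ·(63 - 61) - 22 ≡ 18. → (61, 18)
3P: (61, 18) + (63, 22). λ = (22 - 18)/(63 - 61) ≡ 4/2 mod 71. 2⁻¹ ≡ 36 (mod 71) since 2·36 = 72 ≡ 1, so λ ≡ 2.
  x = λ² - 61 - 63 = 4 - 124 ≡ 22; y = λ·(61 - 22) - 18 ≡ 60. → (22, 60)
4P: (22, 60) + (63, 22). λ = (22 - 60)/(63 - 22) ≡ 33/41 mod 71. 41⁻¹ ≡ 26 (mod 71) since 41·26 = 1066 ≡ 1, so λ ≡ 6.
  x = λ² - 22 - 63 = 36 - 85 ≡ 22; y = λ·(22 - 22) - 60 ≡ 11. → (22, 11)
5P: (22, 11) + (63, 22). λ = (22 - 11)/(63 - 22) ≡ 11/41 mod 71. 41⁻¹ ≡ 26 (mod 71), so λ ≡ 2.
  x = λ² - 22 - 63 = 4 - 85 ≡ 61; y = λ·(22 - 61) - 11 ≡ 53. → (61, 53)
6P: (61, 53) + (63, 22). λ = (22 - 53)/(63 - 61) ≡ 40/2 mod 71. 2⁻¹ ≡ 36 (mod 71) since 2·36 = 72 ≡ 1, so λ ≡ 20.
  x = λ² - 61 - 63 = 400 - 124 ≡ 63; y = λ·(61 - 63) - 53 ≡ 49. → (63, 49)
7P: (63, 49) + (63, 22): same x and y₁ ≡ -y₂, so the sum is ∞.
7P = ∞, so the order is 7.

7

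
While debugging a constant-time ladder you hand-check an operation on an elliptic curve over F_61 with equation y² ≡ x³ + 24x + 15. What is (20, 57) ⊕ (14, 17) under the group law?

(24, 18)

(20, 57) + (14, 17). λ = (17 - 57)/(14 - 20) ≡ 21/55 mod 61. 55⁻¹ ≡ 10 (mod 61) since 55·10 = 550 ≡ 1, so λ ≡ 27.
  x = λ² - 20 - 14 = 729 - 34 ≡ 24; y = λ·(20 - 24) - 57 ≡ 18. → (24, 18)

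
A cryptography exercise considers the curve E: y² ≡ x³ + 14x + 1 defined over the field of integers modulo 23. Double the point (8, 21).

tangent at (8, 21): λ = (3·8² + 14)/(2·21) ≡ 22/19. 19⁻¹ ≡ 17 (mod 23) since 19·17 = 323 ≡ 1, so λ ≡ 22·17 ≡ 6.
  x = λ² - 8 - 8 = 36 - 16 ≡ 20; y = λ·(8 - 20) - 21 ≡ 22. → (20, 22)

(20, 22)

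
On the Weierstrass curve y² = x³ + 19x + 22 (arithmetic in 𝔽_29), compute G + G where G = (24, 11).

(11, 5)

tangent at (24, 11): λ = (3·24² + 19)/(2·11) ≡ 7/22. 22⁻¹ ≡ 4 (mod 29) since 22·4 = 88 ≡ 1, so λ ≡ 7·4 ≡ 28.
  x = λ² - 24 - 24 = 784 - 48 ≡ 11; y = λ·(24 - 11) - 11 ≡ 5. → (11, 5)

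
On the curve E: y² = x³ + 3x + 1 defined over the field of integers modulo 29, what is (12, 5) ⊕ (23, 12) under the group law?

(27, 25)

(12, 5) + (23, 12). λ = (12 - 5)/(23 - 12) ≡ 7/11 mod 29. 11⁻¹ ≡ 8 (mod 29), so λ ≡ 27.
  x = λ² - 12 - 23 = 729 - 35 ≡ 27; y = λ·(12 - 27) - 5 ≡ 25. → (27, 25)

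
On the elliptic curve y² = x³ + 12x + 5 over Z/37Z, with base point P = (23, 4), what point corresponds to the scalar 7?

Double-and-add on 7 = (111)₂. Start with P = (23, 4) for the leading 1-bit.
double: tangent at (23, 4): λ = (3·23² + 12)/(2·4) ≡ 8/8. 8⁻¹ ≡ 14 (mod 37), so λ ≡ 8·14 ≡ 1.
  x = λ² - 23 - 23 = 1 - 46 ≡ 29; y = λ·(23 - 29) - 4 ≡ 27. → (29, 27)
add P: (29, 27) + (23, 4). λ = (4 - 27)/(23 - 29) ≡ 14/31 mod 37. 31⁻¹ ≡ 6 (mod 37), so λ ≡ 10.
  x = λ² - 29 - 23 = 100 - 52 ≡ 11; y = λ·(29 - 11) - 27 ≡ 5. → (11, 5)
double: tangent at (11, 5): λ = (3·11² + 12)/(2·5) ≡ 5/10. 10⁻¹ ≡ 26 (mod 37), so λ ≡ 5·26 ≡ 19.
  x = λ² - 11 - 11 = 361 - 22 ≡ 6; y = λ·(11 - 6) - 5 ≡ 16. → (6, 16)
add P: (6, 16) + (23, 4). λ = (4 - 16)/(23 - 6) ≡ 25/17 mod 37. 17⁻¹ ≡ 24 (mod 37) since 17·24 = 408 ≡ 1, so λ ≡ 8.
  x = λ² - 6 - 23 = 64 - 29 ≡ 35; y = λ·(6 - 35) - 16 ≡ 11. → (35, 11)

(35, 11)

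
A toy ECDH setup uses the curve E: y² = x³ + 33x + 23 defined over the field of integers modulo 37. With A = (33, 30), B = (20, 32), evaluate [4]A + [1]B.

First 4A:
Double-and-add on 4 = (100)₂. Start with A = (33, 30) for the leading 1-bit.
double: tangent at (33, 30): λ = (3·33² + 33)/(2·30) ≡ 7/23. 23⁻¹ ≡ 29 (mod 37), so λ ≡ 7·29 ≡ 18.
  x = λ² - 33 - 33 = 324 - 66 ≡ 36; y = λ·(33 - 36) - 30 ≡ 27. → (36, 27)
double: tangent at (36, 27): λ = (3·36² + 33)/(2·27) ≡ 36/17. 17⁻¹ ≡ 24 (mod 37) since 17·24 = 408 ≡ 1, so λ ≡ 36·24 ≡ 13.
  x = λ² - 36 - 36 = 169 - 72 ≡ 23; y = λ·(36 - 23) - 27 ≡ 31. → (23, 31)
4A = (23, 31).
Finally 4A + B:
(23, 31) + (20, 32). λ = (32 - 31)/(20 - 23) ≡ 1/34 mod 37. 34⁻¹ ≡ 12 (mod 37), so λ ≡ 12.
  x = λ² - 23 - 20 = 144 - 43 ≡ 27; y = λ·(23 - 27) - 31 ≡ 32. → (27, 32)

(27, 32)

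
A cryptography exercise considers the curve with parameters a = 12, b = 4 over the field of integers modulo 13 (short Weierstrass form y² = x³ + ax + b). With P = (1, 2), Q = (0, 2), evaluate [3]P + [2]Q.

(0, 11)

First 3P:
Repeated addition: build up to 3P.
2P: tangent at (1, 2): λ = (3·1² + 12)/(2·2) ≡ 2/4. 4⁻¹ ≡ 10 (mod 13), so λ ≡ 2·10 ≡ 7.
  x = λ² - 1 - 1 = 49 - 2 ≡ 8; y = λ·(1 - 8) - 2 ≡ 1. → (8, 1)
3P: (8, 1) + (1, 2). λ = (2 - 1)/(1 - 8) ≡ 1/6 mod 13. 6⁻¹ ≡ 11 (mod 13) since 6·11 = 66 ≡ 1, so λ ≡ 11.
  x = λ² - 8 - 1 = 121 - 9 ≡ 8; y = λ·(8 - 8) - 1 ≡ 12. → (8, 12)
3P = (8, 12).
Next 2Q:
Repeated addition: build up to 2Q.
2Q: tangent at (0, 2): λ = (3·0² + 12)/(2·2) ≡ 12/4. 4⁻¹ ≡ 10 (mod 13), so λ ≡ 12·10 ≡ 3.
  x = λ² - 0 - 0 = 9 - 0 ≡ 9; y = λ·(0 - 9) - 2 ≡ 10. → (9, 10)
2Q = (9, 10).
Finally 3P + 2Q:
(8, 12) + (9, 10). λ = (10 - 12)/(9 - 8) ≡ 11/1 mod 13. 1⁻¹ ≡ 1 (mod 13) since 1·1 = 1 ≡ 1, so λ ≡ 11.
  x = λ² - 8 - 9 = 121 - 17 ≡ 0; y = λ·(8 - 0) - 12 ≡ 11. → (0, 11)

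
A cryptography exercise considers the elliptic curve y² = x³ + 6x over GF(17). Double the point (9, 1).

(8, 13)

tangent at (9, 1): λ = (3·9² + 6)/(2·1) ≡ 11/2. 2⁻¹ ≡ 9 (mod 17), so λ ≡ 11·9 ≡ 14.
  x = λ² - 9 - 9 = 196 - 18 ≡ 8; y = λ·(9 - 8) - 1 ≡ 13. → (8, 13)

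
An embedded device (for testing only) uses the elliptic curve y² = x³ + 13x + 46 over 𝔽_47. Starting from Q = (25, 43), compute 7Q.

Repeated addition: build up to 7Q.
2Q: tangent at (25, 43): λ = (3·25² + 13)/(2·43) ≡ 8/39. 39⁻¹ ≡ 41 (mod 47) since 39·41 = 1599 ≡ 1, so λ ≡ 8·41 ≡ 46.
  x = λ² - 25 - 25 = 2116 - 50 ≡ 45; y = λ·(25 - 45) - 43 ≡ 24. → (45, 24)
3Q: (45, 24) + (25, 43). λ = (43 - 24)/(25 - 45) ≡ 19/27 mod 47. 27⁻¹ ≡ 7 (mod 47), so λ ≡ 39.
  x = λ² - 45 - 25 = 1521 - 70 ≡ 41; y = λ·(45 - 41) - 24 ≡ 38. → (41, 38)
4Q: (41, 38) + (25, 43). λ = (43 - 38)/(25 - 41) ≡ 5/31 mod 47. 31⁻¹ ≡ 44 (mod 47), so λ ≡ 32.
  x = λ² - 41 - 25 = 1024 - 66 ≡ 18; y = λ·(41 - 18) - 38 ≡ 40. → (18, 40)
5Q: (18, 40) + (25, 43). λ = (43 - 40)/(25 - 18) ≡ 3/7 mod 47. 7⁻¹ ≡ 27 (mod 47), so λ ≡ 34.
  x = λ² - 18 - 25 = 1156 - 43 ≡ 32; y = λ·(18 - 32) - 40 ≡ 1. → (32, 1)
6Q: (32, 1) + (25, 43). λ = (43 - 1)/(25 - 32) ≡ 42/40 mod 47. 40⁻¹ ≡ 20 (mod 47), so λ ≡ 41.
  x = λ² - 32 - 25 = 1681 - 57 ≡ 26; y = λ·(32 - 26) - 1 ≡ 10. → (26, 10)
7Q: (26, 10) + (25, 43). λ = (43 - 10)/(25 - 26) ≡ 33/46 mod 47. 46⁻¹ ≡ 46 (mod 47) since 46·46 = 2116 ≡ 1, so λ ≡ 14.
  x = λ² - 26 - 25 = 196 - 51 ≡ 4; y = λ·(26 - 4) - 10 ≡ 16. → (4, 16)

(4, 16)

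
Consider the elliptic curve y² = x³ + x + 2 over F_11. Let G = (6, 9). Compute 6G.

(8, 4)

Repeated addition: build up to 6G.
2G: tangent at (6, 9): λ = (3·6² + 1)/(2·9) ≡ 10/7. 7⁻¹ ≡ 8 (mod 11), so λ ≡ 10·8 ≡ 3.
  x = λ² - 6 - 6 = 9 - 12 ≡ 8; y = λ·(6 - 8) - 9 ≡ 7. → (8, 7)
3G: (8, 7) + (6, 9). λ = (9 - 7)/(6 - 8) ≡ 2/9 mod 11. 9⁻¹ ≡ 5 (mod 11) since 9·5 = 45 ≡ 1, so λ ≡ 10.
  x = λ² - 8 - 6 = 100 - 14 ≡ 9; y = λ·(8 - 9) - 7 ≡ 5. → (9, 5)
4G: (9, 5) + (6, 9). λ = (9 - 5)/(6 - 9) ≡ 4/8 mod 11. 8⁻¹ ≡ 7 (mod 11) since 8·7 = 56 ≡ 1, so λ ≡ 6.
  x = λ² - 9 - 6 = 36 - 15 ≡ 10; y = λ·(9 - 10) - 5 ≡ 0. → (10, 0)
5G: (10, 0) + (6, 9). λ = (9 - 0)/(6 - 10) ≡ 9/7 mod 11. 7⁻¹ ≡ 8 (mod 11), so λ ≡ 6.
  x = λ² - 10 - 6 = 36 - 16 ≡ 9; y = λ·(10 - 9) - 0 ≡ 6. → (9, 6)
6G: (9, 6) + (6, 9). λ = (9 - 6)/(6 - 9) ≡ 3/8 mod 11. 8⁻¹ ≡ 7 (mod 11), so λ ≡ 10.
  x = λ² - 9 - 6 = 100 - 15 ≡ 8; y = λ·(9 - 8) - 6 ≡ 4. → (8, 4)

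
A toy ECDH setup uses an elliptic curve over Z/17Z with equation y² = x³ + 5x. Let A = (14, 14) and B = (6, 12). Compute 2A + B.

First 2A:
Repeated addition: build up to 2A.
2A: tangent at (14, 14): λ = (3·14² + 5)/(2·14) ≡ 15/11. 11⁻¹ ≡ 14 (mod 17), so λ ≡ 15·14 ≡ 6.
  x = λ² - 14 - 14 = 36 - 28 ≡ 8; y = λ·(14 - 8) - 14 ≡ 5. → (8, 5)
2A = (8, 5).
Finally 2A + B:
(8, 5) + (6, 12). λ = (12 - 5)/(6 - 8) ≡ 7/15 mod 17. 15⁻¹ ≡ 8 (mod 17), so λ ≡ 5.
  x = λ² - 8 - 6 = 25 - 14 ≡ 11; y = λ·(8 - 11) - 5 ≡ 14. → (11, 14)

(11, 14)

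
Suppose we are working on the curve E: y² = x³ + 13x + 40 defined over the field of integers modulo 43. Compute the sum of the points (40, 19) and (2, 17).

(39, 15)

(40, 19) + (2, 17). λ = (17 - 19)/(2 - 40) ≡ 41/5 mod 43. 5⁻¹ ≡ 26 (mod 43), so λ ≡ 34.
  x = λ² - 40 - 2 = 1156 - 42 ≡ 39; y = λ·(40 - 39) - 19 ≡ 15. → (39, 15)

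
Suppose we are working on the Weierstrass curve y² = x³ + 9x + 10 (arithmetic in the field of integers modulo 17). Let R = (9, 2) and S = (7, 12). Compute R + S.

(9, 15)

(9, 2) + (7, 12). λ = (12 - 2)/(7 - 9) ≡ 10/15 mod 17. 15⁻¹ ≡ 8 (mod 17), so λ ≡ 12.
  x = λ² - 9 - 7 = 144 - 16 ≡ 9; y = λ·(9 - 9) - 2 ≡ 15. → (9, 15)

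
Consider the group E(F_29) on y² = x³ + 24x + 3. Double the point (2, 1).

(1, 17)

tangent at (2, 1): λ = (3·2² + 24)/(2·1) ≡ 7/2. 2⁻¹ ≡ 15 (mod 29) since 2·15 = 30 ≡ 1, so λ ≡ 7·15 ≡ 18.
  x = λ² - 2 - 2 = 324 - 4 ≡ 1; y = λ·(2 - 1) - 1 ≡ 17. → (1, 17)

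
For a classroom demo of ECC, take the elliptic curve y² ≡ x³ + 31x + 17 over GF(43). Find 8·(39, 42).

Write G = (39, 42).
Repeated addition: build up to 8G.
2G: tangent at (39, 42): λ = (3·39² + 31)/(2·42) ≡ 36/41. 41⁻¹ ≡ 21 (mod 43), so λ ≡ 36·21 ≡ 25.
  x = λ² - 39 - 39 = 625 - 78 ≡ 31; y = λ·(39 - 31) - 42 ≡ 29. → (31, 29)
3G: (31, 29) + (39, 42). λ = (42 - 29)/(39 - 31) ≡ 13/8 mod 43. 8⁻¹ ≡ 27 (mod 43) since 8·27 = 216 ≡ 1, so λ ≡ 7.
  x = λ² - 31 - 39 = 49 - 70 ≡ 22; y = λ·(31 - 22) - 29 ≡ 34. → (22, 34)
4G: (22, 34) + (39, 42). λ = (42 - 34)/(39 - 22) ≡ 8/17 mod 43. 17⁻¹ ≡ 38 (mod 43) since 17·38 = 646 ≡ 1, so λ ≡ 3.
  x = λ² - 22 - 39 = 9 - 61 ≡ 34; y = λ·(22 - 34) - 34 ≡ 16. → (34, 16)
5G: (34, 16) + (39, 42). λ = (42 - 16)/(39 - 34) ≡ 26/5 mod 43. 5⁻¹ ≡ 26 (mod 43), so λ ≡ 31.
  x = λ² - 34 - 39 = 961 - 73 ≡ 28; y = λ·(34 - 28) - 16 ≡ 41. → (28, 41)
6G: (28, 41) + (39, 42). λ = (42 - 41)/(39 - 28) ≡ 1/11 mod 43. 11⁻¹ ≡ 4 (mod 43) since 11·4 = 44 ≡ 1, so λ ≡ 4.
  x = λ² - 28 - 39 = 16 - 67 ≡ 35; y = λ·(28 - 35) - 41 ≡ 17. → (35, 17)
7G: (35, 17) + (39, 42). λ = (42 - 17)/(39 - 35) ≡ 25/4 mod 43. 4⁻¹ ≡ 11 (mod 43) since 4·11 = 44 ≡ 1, so λ ≡ 17.
  x = λ² - 35 - 39 = 289 - 74 ≡ 0; y = λ·(35 - 0) - 17 ≡ 19. → (0, 19)
8G: (0, 19) + (39, 42). λ = (42 - 19)/(39 - 0) ≡ 23/39 mod 43. 39⁻¹ ≡ 32 (mod 43) since 39·32 = 1248 ≡ 1, so λ ≡ 5.
  x = λ² - 0 - 39 = 25 - 39 ≡ 29; y = λ·(0 - 29) - 19 ≡ 8. → (29, 8)

(29, 8)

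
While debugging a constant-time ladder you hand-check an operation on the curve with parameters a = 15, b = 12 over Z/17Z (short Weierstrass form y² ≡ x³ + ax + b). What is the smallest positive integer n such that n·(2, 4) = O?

11

2P: tangent at (2, 4): λ = (3·2² + 15)/(2·4) ≡ 10/8. 8⁻¹ ≡ 15 (mod 17), so λ ≡ 10·15 ≡ 14.
  x = λ² - 2 - 2 = 196 - 4 ≡ 5; y = λ·(2 - 5) - 4 ≡ 5. → (5, 5)
3P: (5, 5) + (2, 4). λ = (4 - 5)/(2 - 5) ≡ 16/14 mod 17. 14⁻¹ ≡ 11 (mod 17), so λ ≡ 6.
  x = λ² - 5 - 2 = 36 - 7 ≡ 12; y = λ·(5 - 12) - 5 ≡ 4. → (12, 4)
4P: (12, 4) + (2, 4). λ = (4 - 4)/(2 - 12) ≡ 0/7 mod 17. 7⁻¹ ≡ 5 (mod 17) since 7·5 = 35 ≡ 1, so λ ≡ 0.
  x = λ² - 12 - 2 = 0 - 14 ≡ 3; y = λ·(12 - 3) - 4 ≡ 13. → (3, 13)
5P: (3, 13) + (2, 4). λ = (4 - 13)/(2 - 3) ≡ 8/16 mod 17. 16⁻¹ ≡ 16 (mod 17), so λ ≡ 9.
  x = λ² - 3 - 2 = 81 - 5 ≡ 8; y = λ·(3 - 8) - 13 ≡ 10. → (8, 10)
6P: (8, 10) + (2, 4). λ = (4 - 10)/(2 - 8) ≡ 11/11 mod 17. 11⁻¹ ≡ 14 (mod 17), so λ ≡ 1.
  x = λ² - 8 - 2 = 1 - 10 ≡ 8; y = λ·(8 - 8) - 10 ≡ 7. → (8, 7)
7P: (8, 7) + (2, 4). λ = (4 - 7)/(2 - 8) ≡ 14/11 mod 17. 11⁻¹ ≡ 14 (mod 17), so λ ≡ 9.
  x = λ² - 8 - 2 = 81 - 10 ≡ 3; y = λ·(8 - 3) - 7 ≡ 4. → (3, 4)
8P: (3, 4) + (2, 4). λ = (4 - 4)/(2 - 3) ≡ 0/16 mod 17. 16⁻¹ ≡ 16 (mod 17), so λ ≡ 0.
  x = λ² - 3 - 2 = 0 - 5 ≡ 12; y = λ·(3 - 12) - 4 ≡ 13. → (12, 13)
9P: (12, 13) + (2, 4). λ = (4 - 13)/(2 - 12) ≡ 8/7 mod 17. 7⁻¹ ≡ 5 (mod 17), so λ ≡ 6.
  x = λ² - 12 - 2 = 36 - 14 ≡ 5; y = λ·(12 - 5) - 13 ≡ 12. → (5, 12)
10P: (5, 12) + (2, 4). λ = (4 - 12)/(2 - 5) ≡ 9/14 mod 17. 14⁻¹ ≡ 11 (mod 17) since 14·11 = 154 ≡ 1, so λ ≡ 14.
  x = λ² - 5 - 2 = 196 - 7 ≡ 2; y = λ·(5 - 2) - 12 ≡ 13. → (2, 13)
11P: (2, 13) + (2, 4): same x and y₁ ≡ -y₂, so the sum is O.
11P = O, so the order is 11.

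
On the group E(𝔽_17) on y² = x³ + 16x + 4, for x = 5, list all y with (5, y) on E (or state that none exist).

none

x³ + 16x + 4 = 209 ≡ 5 (mod 17).
5 is a non-residue mod 17; no y exists.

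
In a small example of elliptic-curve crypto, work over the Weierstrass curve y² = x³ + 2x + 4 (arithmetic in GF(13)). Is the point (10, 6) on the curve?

yes

y² = 6² ≡ 10; x³ + 2x + 4 = 1024 ≡ 10 (mod 13). 10 = 10.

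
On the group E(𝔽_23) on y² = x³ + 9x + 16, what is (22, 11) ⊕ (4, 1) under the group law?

(1, 16)

(22, 11) + (4, 1). λ = (1 - 11)/(4 - 22) ≡ 13/5 mod 23. 5⁻¹ ≡ 14 (mod 23) since 5·14 = 70 ≡ 1, so λ ≡ 21.
  x = λ² - 22 - 4 = 441 - 26 ≡ 1; y = λ·(22 - 1) - 11 ≡ 16. → (1, 16)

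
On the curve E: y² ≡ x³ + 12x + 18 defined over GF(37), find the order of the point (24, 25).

2P: tangent at (24, 25): λ = (3·24² + 12)/(2·25) ≡ 1/13. 13⁻¹ ≡ 20 (mod 37), so λ ≡ 1·20 ≡ 20.
  x = λ² - 24 - 24 = 400 - 48 ≡ 19; y = λ·(24 - 19) - 25 ≡ 1. → (19, 1)
3P: (19, 1) + (24, 25). λ = (25 - 1)/(24 - 19) ≡ 24/5 mod 37. 5⁻¹ ≡ 15 (mod 37), so λ ≡ 27.
  x = λ² - 19 - 24 = 729 - 43 ≡ 20; y = λ·(19 - 20) - 1 ≡ 9. → (20, 9)
4P: (20, 9) + (24, 25). λ = (25 - 9)/(24 - 20) ≡ 16/4 mod 37. 4⁻¹ ≡ 28 (mod 37), so λ ≡ 4.
  x = λ² - 20 - 24 = 16 - 44 ≡ 9; y = λ·(20 - 9) - 9 ≡ 35. → (9, 35)
5P: (9, 35) + (24, 25). λ = (25 - 35)/(24 - 9) ≡ 27/15 mod 37. 15⁻¹ ≡ 5 (mod 37), so λ ≡ 24.
  x = λ² - 9 - 24 = 576 - 33 ≡ 25; y = λ·(9 - 25) - 35 ≡ 25. → (25, 25)
6P: (25, 25) + (24, 25). λ = (25 - 25)/(24 - 25) ≡ 0/36 mod 37. 36⁻¹ ≡ 36 (mod 37), so λ ≡ 0.
  x = λ² - 25 - 24 = 0 - 49 ≡ 25; y = λ·(25 - 25) - 25 ≡ 12. → (25, 12)
7P: (25, 12) + (24, 25). λ = (25 - 12)/(24 - 25) ≡ 13/36 mod 37. 36⁻¹ ≡ 36 (mod 37) since 36·36 = 1296 ≡ 1, so λ ≡ 24.
  x = λ² - 25 - 24 = 576 - 49 ≡ 9; y = λ·(25 - 9) - 12 ≡ 2. → (9, 2)
8P: (9, 2) + (24, 25). λ = (25 - 2)/(24 - 9) ≡ 23/15 mod 37. 15⁻¹ ≡ 5 (mod 37) since 15·5 = 75 ≡ 1, so λ ≡ 4.
  x = λ² - 9 - 24 = 16 - 33 ≡ 20; y = λ·(9 - 20) - 2 ≡ 28. → (20, 28)
9P: (20, 28) + (24, 25). λ = (25 - 28)/(24 - 20) ≡ 34/4 mod 37. 4⁻¹ ≡ 28 (mod 37), so λ ≡ 27.
  x = λ² - 20 - 24 = 729 - 44 ≡ 19; y = λ·(20 - 19) - 28 ≡ 36. → (19, 36)
10P: (19, 36) + (24, 25). λ = (25 - 36)/(24 - 19) ≡ 26/5 mod 37. 5⁻¹ ≡ 15 (mod 37) since 5·15 = 75 ≡ 1, so λ ≡ 20.
  x = λ² - 19 - 24 = 400 - 43 ≡ 24; y = λ·(19 - 24) - 36 ≡ 12. → (24, 12)
11P: (24, 12) + (24, 25): same x and y₁ ≡ -y₂, so the sum is 𝒪.
11P = 𝒪, so the order is 11.

11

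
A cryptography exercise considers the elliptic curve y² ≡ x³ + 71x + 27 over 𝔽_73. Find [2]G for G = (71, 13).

tangent at (71, 13): λ = (3·71² + 71)/(2·13) ≡ 10/26. 26⁻¹ ≡ 59 (mod 73) since 26·59 = 1534 ≡ 1, so λ ≡ 10·59 ≡ 6.
  x = λ² - 71 - 71 = 36 - 142 ≡ 40; y = λ·(71 - 40) - 13 ≡ 27. → (40, 27)

(40, 27)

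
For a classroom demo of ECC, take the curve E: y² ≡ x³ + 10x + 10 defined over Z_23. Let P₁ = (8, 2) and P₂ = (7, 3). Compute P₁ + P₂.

(9, 22)

(8, 2) + (7, 3). λ = (3 - 2)/(7 - 8) ≡ 1/22 mod 23. 22⁻¹ ≡ 22 (mod 23), so λ ≡ 22.
  x = λ² - 8 - 7 = 484 - 15 ≡ 9; y = λ·(8 - 9) - 2 ≡ 22. → (9, 22)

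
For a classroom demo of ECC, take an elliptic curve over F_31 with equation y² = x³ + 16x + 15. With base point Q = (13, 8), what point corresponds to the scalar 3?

Repeated addition: build up to 3Q.
2Q: tangent at (13, 8): λ = (3·13² + 16)/(2·8) ≡ 27/16. 16⁻¹ ≡ 2 (mod 31), so λ ≡ 27·2 ≡ 23.
  x = λ² - 13 - 13 = 529 - 26 ≡ 7; y = λ·(13 - 7) - 8 ≡ 6. → (7, 6)
3Q: (7, 6) + (13, 8). λ = (8 - 6)/(13 - 7) ≡ 2/6 mod 31. 6⁻¹ ≡ 26 (mod 31), so λ ≡ 21.
  x = λ² - 7 - 13 = 441 - 20 ≡ 18; y = λ·(7 - 18) - 6 ≡ 11. → (18, 11)

(18, 11)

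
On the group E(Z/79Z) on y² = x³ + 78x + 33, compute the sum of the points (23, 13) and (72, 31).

(23, 13) + (72, 31). λ = (31 - 13)/(72 - 23) ≡ 18/49 mod 79. 49⁻¹ ≡ 50 (mod 79), so λ ≡ 31.
  x = λ² - 23 - 72 = 961 - 95 ≡ 76; y = λ·(23 - 76) - 13 ≡ 3. → (76, 3)

(76, 3)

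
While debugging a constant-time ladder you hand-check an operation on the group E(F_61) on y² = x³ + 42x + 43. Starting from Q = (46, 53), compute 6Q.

Repeated addition: build up to 6Q.
2Q: tangent at (46, 53): λ = (3·46² + 42)/(2·53) ≡ 46/45. 45⁻¹ ≡ 19 (mod 61) since 45·19 = 855 ≡ 1, so λ ≡ 46·19 ≡ 20.
  x = λ² - 46 - 46 = 400 - 92 ≡ 3; y = λ·(46 - 3) - 53 ≡ 14. → (3, 14)
3Q: (3, 14) + (46, 53). λ = (53 - 14)/(46 - 3) ≡ 39/43 mod 61. 43⁻¹ ≡ 44 (mod 61), so λ ≡ 8.
  x = λ² - 3 - 46 = 64 - 49 ≡ 15; y = λ·(3 - 15) - 14 ≡ 12. → (15, 12)
4Q: (15, 12) + (46, 53). λ = (53 - 12)/(46 - 15) ≡ 41/31 mod 61. 31⁻¹ ≡ 2 (mod 61), so λ ≡ 21.
  x = λ² - 15 - 46 = 441 - 61 ≡ 14; y = λ·(15 - 14) - 12 ≡ 9. → (14, 9)
5Q: (14, 9) + (46, 53). λ = (53 - 9)/(46 - 14) ≡ 44/32 mod 61. 32⁻¹ ≡ 21 (mod 61) since 32·21 = 672 ≡ 1, so λ ≡ 9.
  x = λ² - 14 - 46 = 81 - 60 ≡ 21; y = λ·(14 - 21) - 9 ≡ 50. → (21, 50)
6Q: (21, 50) + (46, 53). λ = (53 - 50)/(46 - 21) ≡ 3/25 mod 61. 25⁻¹ ≡ 22 (mod 61), so λ ≡ 5.
  x = λ² - 21 - 46 = 25 - 67 ≡ 19; y = λ·(21 - 19) - 50 ≡ 21. → (19, 21)

(19, 21)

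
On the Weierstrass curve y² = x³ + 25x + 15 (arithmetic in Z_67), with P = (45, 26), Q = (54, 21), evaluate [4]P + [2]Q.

(16, 25)

First 4P:
Repeated addition: build up to 4P.
2P: tangent at (45, 26): λ = (3·45² + 25)/(2·26) ≡ 3/52. 52⁻¹ ≡ 58 (mod 67), so λ ≡ 3·58 ≡ 40.
  x = λ² - 45 - 45 = 1600 - 90 ≡ 36; y = λ·(45 - 36) - 26 ≡ 66. → (36, 66)
3P: (36, 66) + (45, 26). λ = (26 - 66)/(45 - 36) ≡ 27/9 mod 67. 9⁻¹ ≡ 15 (mod 67), so λ ≡ 3.
  x = λ² - 36 - 45 = 9 - 81 ≡ 62; y = λ·(36 - 62) - 66 ≡ 57. → (62, 57)
4P: (62, 57) + (45, 26). λ = (26 - 57)/(45 - 62) ≡ 36/50 mod 67. 50⁻¹ ≡ 63 (mod 67) since 50·63 = 3150 ≡ 1, so λ ≡ 57.
  x = λ² - 62 - 45 = 3249 - 107 ≡ 60; y = λ·(62 - 60) - 57 ≡ 57. → (60, 57)
4P = (60, 57).
Next 2Q:
Repeated addition: build up to 2Q.
2Q: tangent at (54, 21): λ = (3·54² + 25)/(2·21) ≡ 63/42. 42⁻¹ ≡ 8 (mod 67) since 42·8 = 336 ≡ 1, so λ ≡ 63·8 ≡ 35.
  x = λ² - 54 - 54 = 1225 - 108 ≡ 45; y = λ·(54 - 45) - 21 ≡ 26. → (45, 26)
2Q = (45, 26).
Finally 4P + 2Q:
(60, 57) + (45, 26). λ = (26 - 57)/(45 - 60) ≡ 36/52 mod 67. 52⁻¹ ≡ 58 (mod 67), so λ ≡ 11.
  x = λ² - 60 - 45 = 121 - 105 ≡ 16; y = λ·(60 - 16) - 57 ≡ 25. → (16, 25)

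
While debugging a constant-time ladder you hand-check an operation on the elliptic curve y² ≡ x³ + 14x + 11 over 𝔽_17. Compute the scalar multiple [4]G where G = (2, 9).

(15, 14)

Double-and-add on 4 = (100)₂. Start with G = (2, 9) for the leading 1-bit.
double: tangent at (2, 9): λ = (3·2² + 14)/(2·9) ≡ 9/1. 1⁻¹ ≡ 1 (mod 17) since 1·1 = 1 ≡ 1, so λ ≡ 9·1 ≡ 9.
  x = λ² - 2 - 2 = 81 - 4 ≡ 9; y = λ·(2 - 9) - 9 ≡ 13. → (9, 13)
double: tangent at (9, 13): λ = (3·9² + 14)/(2·13) ≡ 2/9. 9⁻¹ ≡ 2 (mod 17) since 9·2 = 18 ≡ 1, so λ ≡ 2·2 ≡ 4.
  x = λ² - 9 - 9 = 16 - 18 ≡ 15; y = λ·(9 - 15) - 13 ≡ 14. → (15, 14)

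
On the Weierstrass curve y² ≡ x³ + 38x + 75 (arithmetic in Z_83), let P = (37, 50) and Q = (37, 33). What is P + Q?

The two points share x = 37 and their y-coordinates satisfy 50 + 33 ≡ 0 (mod 83), so they are inverses. Their sum is O.

O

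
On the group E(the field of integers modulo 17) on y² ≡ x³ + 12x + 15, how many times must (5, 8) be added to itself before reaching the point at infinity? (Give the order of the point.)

2P: tangent at (5, 8): λ = (3·5² + 12)/(2·8) ≡ 2/16. 16⁻¹ ≡ 16 (mod 17), so λ ≡ 2·16 ≡ 15.
  x = λ² - 5 - 5 = 225 - 10 ≡ 11; y = λ·(5 - 11) - 8 ≡ 4. → (11, 4)
3P: (11, 4) + (5, 8). λ = (8 - 4)/(5 - 11) ≡ 4/11 mod 17. 11⁻¹ ≡ 14 (mod 17), so λ ≡ 5.
  x = λ² - 11 - 5 = 25 - 16 ≡ 9; y = λ·(11 - 9) - 4 ≡ 6. → (9, 6)
4P: (9, 6) + (5, 8). λ = (8 - 6)/(5 - 9) ≡ 2/13 mod 17. 13⁻¹ ≡ 4 (mod 17) since 13·4 = 52 ≡ 1, so λ ≡ 8.
  x = λ² - 9 - 5 = 64 - 14 ≡ 16; y = λ·(9 - 16) - 6 ≡ 6. → (16, 6)
5P: (16, 6) + (5, 8). λ = (8 - 6)/(5 - 16) ≡ 2/6 mod 17. 6⁻¹ ≡ 3 (mod 17), so λ ≡ 6.
  x = λ² - 16 - 5 = 36 - 21 ≡ 15; y = λ·(16 - 15) - 6 ≡ 0. → (15, 0)
6P: (15, 0) + (5, 8). λ = (8 - 0)/(5 - 15) ≡ 8/7 mod 17. 7⁻¹ ≡ 5 (mod 17), so λ ≡ 6.
  x = λ² - 15 - 5 = 36 - 20 ≡ 16; y = λ·(15 - 16) - 0 ≡ 11. → (16, 11)
7P: (16, 11) + (5, 8). λ = (8 - 11)/(5 - 16) ≡ 14/6 mod 17. 6⁻¹ ≡ 3 (mod 17), so λ ≡ 8.
  x = λ² - 16 - 5 = 64 - 21 ≡ 9; y = λ·(16 - 9) - 11 ≡ 11. → (9, 11)
8P: (9, 11) + (5, 8). λ = (8 - 11)/(5 - 9) ≡ 14/13 mod 17. 13⁻¹ ≡ 4 (mod 17), so λ ≡ 5.
  x = λ² - 9 - 5 = 25 - 14 ≡ 11; y = λ·(9 - 11) - 11 ≡ 13. → (11, 13)
9P: (11, 13) + (5, 8). λ = (8 - 13)/(5 - 11) ≡ 12/11 mod 17. 11⁻¹ ≡ 14 (mod 17) since 11·14 = 154 ≡ 1, so λ ≡ 15.
  x = λ² - 11 - 5 = 225 - 16 ≡ 5; y = λ·(11 - 5) - 13 ≡ 9. → (5, 9)
10P: (5, 9) + (5, 8): same x and y₁ ≡ -y₂, so the sum is the point at infinity.
10P = the point at infinity, so the order is 10.

10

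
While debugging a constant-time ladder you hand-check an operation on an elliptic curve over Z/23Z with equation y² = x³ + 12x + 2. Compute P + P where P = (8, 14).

(0, 18)

tangent at (8, 14): λ = (3·8² + 12)/(2·14) ≡ 20/5. 5⁻¹ ≡ 14 (mod 23), so λ ≡ 20·14 ≡ 4.
  x = λ² - 8 - 8 = 16 - 16 ≡ 0; y = λ·(8 - 0) - 14 ≡ 18. → (0, 18)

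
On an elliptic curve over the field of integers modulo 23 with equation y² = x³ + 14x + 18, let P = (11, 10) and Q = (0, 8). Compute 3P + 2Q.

(19, 17)

First 3P:
Repeated addition: build up to 3P.
2P: tangent at (11, 10): λ = (3·11² + 14)/(2·10) ≡ 9/20. 20⁻¹ ≡ 15 (mod 23), so λ ≡ 9·15 ≡ 20.
  x = λ² - 11 - 11 = 400 - 22 ≡ 10; y = λ·(11 - 10) - 10 ≡ 10. → (10, 10)
3P: (10, 10) + (11, 10). λ = (10 - 10)/(11 - 10) ≡ 0/1 mod 23. 1⁻¹ ≡ 1 (mod 23) since 1·1 = 1 ≡ 1, so λ ≡ 0.
  x = λ² - 10 - 11 = 0 - 21 ≡ 2; y = λ·(10 - 2) - 10 ≡ 13. → (2, 13)
3P = (2, 13).
Next 2Q:
Repeated addition: build up to 2Q.
2Q: tangent at (0, 8): λ = (3·0² + 14)/(2·8) ≡ 14/16. 16⁻¹ ≡ 13 (mod 23), so λ ≡ 14·13 ≡ 21.
  x = λ² - 0 - 0 = 441 - 0 ≡ 4; y = λ·(0 - 4) - 8 ≡ 0. → (4, 0)
2Q = (4, 0).
Finally 3P + 2Q:
(2, 13) + (4, 0). λ = (0 - 13)/(4 - 2) ≡ 10/2 mod 23. 2⁻¹ ≡ 12 (mod 23) since 2·12 = 24 ≡ 1, so λ ≡ 5.
  x = λ² - 2 - 4 = 25 - 6 ≡ 19; y = λ·(2 - 19) - 13 ≡ 17. → (19, 17)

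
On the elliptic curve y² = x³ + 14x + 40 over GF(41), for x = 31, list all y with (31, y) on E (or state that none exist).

none

x³ + 14x + 40 = 30265 ≡ 7 (mod 41).
7 is a non-residue mod 41; no y exists.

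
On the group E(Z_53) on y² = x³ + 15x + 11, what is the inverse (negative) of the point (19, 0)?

-(19, 0) = (19, -0 mod 53) = (19, 0).

(19, 0)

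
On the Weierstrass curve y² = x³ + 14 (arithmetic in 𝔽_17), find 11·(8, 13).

(16, 9)

Write G = (8, 13).
Double-and-add on 11 = (1011)₂. Start with G = (8, 13) for the leading 1-bit.
double: tangent at (8, 13): λ = (3·8² + 0)/(2·13) ≡ 5/9. 9⁻¹ ≡ 2 (mod 17) since 9·2 = 18 ≡ 1, so λ ≡ 5·2 ≡ 10.
  x = λ² - 8 - 8 = 100 - 16 ≡ 16; y = λ·(8 - 16) - 13 ≡ 9. → (16, 9)
double: tangent at (16, 9): λ = (3·16² + 0)/(2·9) ≡ 3/1. 1⁻¹ ≡ 1 (mod 17) since 1·1 = 1 ≡ 1, so λ ≡ 3·1 ≡ 3.
  x = λ² - 16 - 16 = 9 - 32 ≡ 11; y = λ·(16 - 11) - 9 ≡ 6. → (11, 6)
add G: (11, 6) + (8, 13). λ = (13 - 6)/(8 - 11) ≡ 7/14 mod 17. 14⁻¹ ≡ 11 (mod 17), so λ ≡ 9.
  x = λ² - 11 - 8 = 81 - 19 ≡ 11; y = λ·(11 - 11) - 6 ≡ 11. → (11, 11)
double: tangent at (11, 11): λ = (3·11² + 0)/(2·11) ≡ 6/5. 5⁻¹ ≡ 7 (mod 17) since 5·7 = 35 ≡ 1, so λ ≡ 6·7 ≡ 8.
  x = λ² - 11 - 11 = 64 - 22 ≡ 8; y = λ·(11 - 8) - 11 ≡ 13. → (8, 13)
add G: tangent at (8, 13): λ = (3·8² + 0)/(2·13) ≡ 5/9. 9⁻¹ ≡ 2 (mod 17) since 9·2 = 18 ≡ 1, so λ ≡ 5·2 ≡ 10.
  x = λ² - 8 - 8 = 100 - 16 ≡ 16; y = λ·(8 - 16) - 13 ≡ 9. → (16, 9)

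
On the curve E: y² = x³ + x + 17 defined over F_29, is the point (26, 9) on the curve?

y² = 9² ≡ 23; x³ + 1x + 17 = 17619 ≡ 16 (mod 29). 23 ≠ 16.

no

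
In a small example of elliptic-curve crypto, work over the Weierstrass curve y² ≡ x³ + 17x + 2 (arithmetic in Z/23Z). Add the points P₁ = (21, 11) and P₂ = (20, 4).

(21, 11) + (20, 4). λ = (4 - 11)/(20 - 21) ≡ 16/22 mod 23. 22⁻¹ ≡ 22 (mod 23) since 22·22 = 484 ≡ 1, so λ ≡ 7.
  x = λ² - 21 - 20 = 49 - 41 ≡ 8; y = λ·(21 - 8) - 11 ≡ 11. → (8, 11)

(8, 11)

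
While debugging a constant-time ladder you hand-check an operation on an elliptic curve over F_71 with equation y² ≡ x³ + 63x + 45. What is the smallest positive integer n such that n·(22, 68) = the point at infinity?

10

2P: tangent at (22, 68): λ = (3·22² + 63)/(2·68) ≡ 24/65. 65⁻¹ ≡ 59 (mod 71), so λ ≡ 24·59 ≡ 67.
  x = λ² - 22 - 22 = 4489 - 44 ≡ 43; y = λ·(22 - 43) - 68 ≡ 16. → (43, 16)
3P: (43, 16) + (22, 68). λ = (68 - 16)/(22 - 43) ≡ 52/50 mod 71. 50⁻¹ ≡ 27 (mod 71) since 50·27 = 1350 ≡ 1, so λ ≡ 55.
  x = λ² - 43 - 22 = 3025 - 65 ≡ 49; y = λ·(43 - 49) - 16 ≡ 9. → (49, 9)
4P: (49, 9) + (22, 68). λ = (68 - 9)/(22 - 49) ≡ 59/44 mod 71. 44⁻¹ ≡ 21 (mod 71), so λ ≡ 32.
  x = λ² - 49 - 22 = 1024 - 71 ≡ 30; y = λ·(49 - 30) - 9 ≡ 31. → (30, 31)
5P: (30, 31) + (22, 68). λ = (68 - 31)/(22 - 30) ≡ 37/63 mod 71. 63⁻¹ ≡ 62 (mod 71), so λ ≡ 22.
  x = λ² - 30 - 22 = 484 - 52 ≡ 6; y = λ·(30 - 6) - 31 ≡ 0. → (6, 0)
6P: (6, 0) + (22, 68). λ = (68 - 0)/(22 - 6) ≡ 68/16 mod 71. 16⁻¹ ≡ 40 (mod 71), so λ ≡ 22.
  x = λ² - 6 - 22 = 484 - 28 ≡ 30; y = λ·(6 - 30) - 0 ≡ 40. → (30, 40)
7P: (30, 40) + (22, 68). λ = (68 - 40)/(22 - 30) ≡ 28/63 mod 71. 63⁻¹ ≡ 62 (mod 71), so λ ≡ 32.
  x = λ² - 30 - 22 = 1024 - 52 ≡ 49; y = λ·(30 - 49) - 40 ≡ 62. → (49, 62)
8P: (49, 62) + (22, 68). λ = (68 - 62)/(22 - 49) ≡ 6/44 mod 71. 44⁻¹ ≡ 21 (mod 71), so λ ≡ 55.
  x = λ² - 49 - 22 = 3025 - 71 ≡ 43; y = λ·(49 - 43) - 62 ≡ 55. → (43, 55)
9P: (43, 55) + (22, 68). λ = (68 - 55)/(22 - 43) ≡ 13/50 mod 71. 50⁻¹ ≡ 27 (mod 71) since 50·27 = 1350 ≡ 1, so λ ≡ 67.
  x = λ² - 43 - 22 = 4489 - 65 ≡ 22; y = λ·(43 - 22) - 55 ≡ 3. → (22, 3)
10P: (22, 3) + (22, 68): same x and y₁ ≡ -y₂, so the sum is the point at infinity.
10P = the point at infinity, so the order is 10.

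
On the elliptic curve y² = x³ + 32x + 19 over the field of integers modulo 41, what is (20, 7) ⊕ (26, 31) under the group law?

(11, 29)

(20, 7) + (26, 31). λ = (31 - 7)/(26 - 20) ≡ 24/6 mod 41. 6⁻¹ ≡ 7 (mod 41) since 6·7 = 42 ≡ 1, so λ ≡ 4.
  x = λ² - 20 - 26 = 16 - 46 ≡ 11; y = λ·(20 - 11) - 7 ≡ 29. → (11, 29)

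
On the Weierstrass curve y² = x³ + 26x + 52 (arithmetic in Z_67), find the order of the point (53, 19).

3

2P: tangent at (53, 19): λ = (3·53² + 26)/(2·19) ≡ 11/38. 38⁻¹ ≡ 30 (mod 67) since 38·30 = 1140 ≡ 1, so λ ≡ 11·30 ≡ 62.
  x = λ² - 53 - 53 = 3844 - 106 ≡ 53; y = λ·(53 - 53) - 19 ≡ 48. → (53, 48)
3P: (53, 48) + (53, 19): same x and y₁ ≡ -y₂, so the sum is 𝒪.
3P = 𝒪, so the order is 3.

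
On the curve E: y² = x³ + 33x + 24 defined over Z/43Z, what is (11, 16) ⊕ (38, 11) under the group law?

(11, 16) + (38, 11). λ = (11 - 16)/(38 - 11) ≡ 38/27 mod 43. 27⁻¹ ≡ 8 (mod 43), so λ ≡ 3.
  x = λ² - 11 - 38 = 9 - 49 ≡ 3; y = λ·(11 - 3) - 16 ≡ 8. → (3, 8)

(3, 8)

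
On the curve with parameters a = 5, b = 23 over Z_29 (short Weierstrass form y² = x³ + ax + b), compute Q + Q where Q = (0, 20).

tangent at (0, 20): λ = (3·0² + 5)/(2·20) ≡ 5/11. 11⁻¹ ≡ 8 (mod 29), so λ ≡ 5·8 ≡ 11.
  x = λ² - 0 - 0 = 121 - 0 ≡ 5; y = λ·(0 - 5) - 20 ≡ 12. → (5, 12)

(5, 12)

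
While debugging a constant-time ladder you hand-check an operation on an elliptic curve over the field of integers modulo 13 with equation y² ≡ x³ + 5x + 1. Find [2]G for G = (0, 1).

tangent at (0, 1): λ = (3·0² + 5)/(2·1) ≡ 5/2. 2⁻¹ ≡ 7 (mod 13) since 2·7 = 14 ≡ 1, so λ ≡ 5·7 ≡ 9.
  x = λ² - 0 - 0 = 81 - 0 ≡ 3; y = λ·(0 - 3) - 1 ≡ 11. → (3, 11)

(3, 11)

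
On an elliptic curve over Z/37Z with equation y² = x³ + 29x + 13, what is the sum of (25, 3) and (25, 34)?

O

The two points share x = 25 and their y-coordinates satisfy 3 + 34 ≡ 0 (mod 37), so they are inverses. Their sum is ∞.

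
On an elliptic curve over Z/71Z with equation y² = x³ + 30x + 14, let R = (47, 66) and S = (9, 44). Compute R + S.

(47, 5)

(47, 66) + (9, 44). λ = (44 - 66)/(9 - 47) ≡ 49/33 mod 71. 33⁻¹ ≡ 28 (mod 71), so λ ≡ 23.
  x = λ² - 47 - 9 = 529 - 56 ≡ 47; y = λ·(47 - 47) - 66 ≡ 5. → (47, 5)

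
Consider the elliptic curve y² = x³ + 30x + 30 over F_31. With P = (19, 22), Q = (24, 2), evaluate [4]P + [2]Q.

First 4P:
Double-and-add on 4 = (100)₂. Start with P = (19, 22) for the leading 1-bit.
double: tangent at (19, 22): λ = (3·19² + 30)/(2·22) ≡ 28/13. 13⁻¹ ≡ 12 (mod 31) since 13·12 = 156 ≡ 1, so λ ≡ 28·12 ≡ 26.
  x = λ² - 19 - 19 = 676 - 38 ≡ 18; y = λ·(19 - 18) - 22 ≡ 4. → (18, 4)
double: tangent at (18, 4): λ = (3·18² + 30)/(2·4) ≡ 10/8. 8⁻¹ ≡ 4 (mod 31), so λ ≡ 10·4 ≡ 9.
  x = λ² - 18 - 18 = 81 - 36 ≡ 14; y = λ·(18 - 14) - 4 ≡ 1. → (14, 1)
4P = (14, 1).
Next 2Q:
Repeated addition: build up to 2Q.
2Q: tangent at (24, 2): λ = (3·24² + 30)/(2·2) ≡ 22/4. 4⁻¹ ≡ 8 (mod 31), so λ ≡ 22·8 ≡ 21.
  x = λ² - 24 - 24 = 441 - 48 ≡ 21; y = λ·(24 - 21) - 2 ≡ 30. → (21, 30)
2Q = (21, 30).
Finally 4P + 2Q:
(14, 1) + (21, 30). λ = (30 - 1)/(21 - 14) ≡ 29/7 mod 31. 7⁻¹ ≡ 9 (mod 31), so λ ≡ 13.
  x = λ² - 14 - 21 = 169 - 35 ≡ 10; y = λ·(14 - 10) - 1 ≡ 20. → (10, 20)

(10, 20)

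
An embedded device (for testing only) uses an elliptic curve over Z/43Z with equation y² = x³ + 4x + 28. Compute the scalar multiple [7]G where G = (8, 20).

Double-and-add on 7 = (111)₂. Start with G = (8, 20) for the leading 1-bit.
double: tangent at (8, 20): λ = (3·8² + 4)/(2·20) ≡ 24/40. 40⁻¹ ≡ 14 (mod 43), so λ ≡ 24·14 ≡ 35.
  x = λ² - 8 - 8 = 1225 - 16 ≡ 5; y = λ·(8 - 5) - 20 ≡ 42. → (5, 42)
add G: (5, 42) + (8, 20). λ = (20 - 42)/(8 - 5) ≡ 21/3 mod 43. 3⁻¹ ≡ 29 (mod 43), so λ ≡ 7.
  x = λ² - 5 - 8 = 49 - 13 ≡ 36; y = λ·(5 - 36) - 42 ≡ 42. → (36, 42)
double: tangent at (36, 42): λ = (3·36² + 4)/(2·42) ≡ 22/41. 41⁻¹ ≡ 21 (mod 43), so λ ≡ 22·21 ≡ 32.
  x = λ² - 36 - 36 = 1024 - 72 ≡ 6; y = λ·(36 - 6) - 42 ≡ 15. → (6, 15)
add G: (6, 15) + (8, 20). λ = (20 - 15)/(8 - 6) ≡ 5/2 mod 43. 2⁻¹ ≡ 22 (mod 43), so λ ≡ 24.
  x = λ² - 6 - 8 = 576 - 14 ≡ 3; y = λ·(6 - 3) - 15 ≡ 14. → (3, 14)

(3, 14)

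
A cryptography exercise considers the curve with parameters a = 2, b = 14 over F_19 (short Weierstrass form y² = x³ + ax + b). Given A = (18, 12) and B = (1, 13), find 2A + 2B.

First 2A:
Repeated addition: build up to 2A.
2A: tangent at (18, 12): λ = (3·18² + 2)/(2·12) ≡ 5/5. 5⁻¹ ≡ 4 (mod 19), so λ ≡ 5·4 ≡ 1.
  x = λ² - 18 - 18 = 1 - 36 ≡ 3; y = λ·(18 - 3) - 12 ≡ 3. → (3, 3)
2A = (3, 3).
Next 2B:
Repeated addition: build up to 2B.
2B: tangent at (1, 13): λ = (3·1² + 2)/(2·13) ≡ 5/7. 7⁻¹ ≡ 11 (mod 19), so λ ≡ 5·11 ≡ 17.
  x = λ² - 1 - 1 = 289 - 2 ≡ 2; y = λ·(1 - 2) - 13 ≡ 8. → (2, 8)
2B = (2, 8).
Finally 2A + 2B:
(3, 3) + (2, 8). λ = (8 - 3)/(2 - 3) ≡ 5/18 mod 19. 18⁻¹ ≡ 18 (mod 19) since 18·18 = 324 ≡ 1, so λ ≡ 14.
  x = λ² - 3 - 2 = 196 - 5 ≡ 1; y = λ·(3 - 1) - 3 ≡ 6. → (1, 6)

(1, 6)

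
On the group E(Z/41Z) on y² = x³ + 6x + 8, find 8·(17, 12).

Write P = (17, 12).
Double-and-add on 8 = (1000)₂. Start with P = (17, 12) for the leading 1-bit.
double: tangent at (17, 12): λ = (3·17² + 6)/(2·12) ≡ 12/24. 24⁻¹ ≡ 12 (mod 41), so λ ≡ 12·12 ≡ 21.
  x = λ² - 17 - 17 = 441 - 34 ≡ 38; y = λ·(17 - 38) - 12 ≡ 39. → (38, 39)
double: tangent at (38, 39): λ = (3·38² + 6)/(2·39) ≡ 33/37. 37⁻¹ ≡ 10 (mod 41), so λ ≡ 33·10 ≡ 2.
  x = λ² - 38 - 38 = 4 - 76 ≡ 10; y = λ·(38 - 10) - 39 ≡ 17. → (10, 17)
double: tangent at (10, 17): λ = (3·10² + 6)/(2·17) ≡ 19/34. 34⁻¹ ≡ 35 (mod 41), so λ ≡ 19·35 ≡ 9.
  x = λ² - 10 - 10 = 81 - 20 ≡ 20; y = λ·(10 - 20) - 17 ≡ 16. → (20, 16)

(20, 16)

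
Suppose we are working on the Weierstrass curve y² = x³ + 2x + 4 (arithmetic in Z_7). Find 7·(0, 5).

(6, 6)

Write P = (0, 5).
Repeated addition: build up to 7P.
2P: tangent at (0, 5): λ = (3·0² + 2)/(2·5) ≡ 2/3. 3⁻¹ ≡ 5 (mod 7) since 3·5 = 15 ≡ 1, so λ ≡ 2·5 ≡ 3.
  x = λ² - 0 - 0 = 9 - 0 ≡ 2; y = λ·(0 - 2) - 5 ≡ 3. → (2, 3)
3P: (2, 3) + (0, 5). λ = (5 - 3)/(0 - 2) ≡ 2/5 mod 7. 5⁻¹ ≡ 3 (mod 7), so λ ≡ 6.
  x = λ² - 2 - 0 = 36 - 2 ≡ 6; y = λ·(2 - 6) - 3 ≡ 1. → (6, 1)
4P: (6, 1) + (0, 5). λ = (5 - 1)/(0 - 6) ≡ 4/1 mod 7. 1⁻¹ ≡ 1 (mod 7), so λ ≡ 4.
  x = λ² - 6 - 0 = 16 - 6 ≡ 3; y = λ·(6 - 3) - 1 ≡ 4. → (3, 4)
5P: (3, 4) + (0, 5). λ = (5 - 4)/(0 - 3) ≡ 1/4 mod 7. 4⁻¹ ≡ 2 (mod 7), so λ ≡ 2.
  x = λ² - 3 - 0 = 4 - 3 ≡ 1; y = λ·(3 - 1) - 4 ≡ 0. → (1, 0)
6P: (1, 0) + (0, 5). λ = (5 - 0)/(0 - 1) ≡ 5/6 mod 7. 6⁻¹ ≡ 6 (mod 7), so λ ≡ 2.
  x = λ² - 1 - 0 = 4 - 1 ≡ 3; y = λ·(1 - 3) - 0 ≡ 3. → (3, 3)
7P: (3, 3) + (0, 5). λ = (5 - 3)/(0 - 3) ≡ 2/4 mod 7. 4⁻¹ ≡ 2 (mod 7) since 4·2 = 8 ≡ 1, so λ ≡ 4.
  x = λ² - 3 - 0 = 16 - 3 ≡ 6; y = λ·(3 - 6) - 3 ≡ 6. → (6, 6)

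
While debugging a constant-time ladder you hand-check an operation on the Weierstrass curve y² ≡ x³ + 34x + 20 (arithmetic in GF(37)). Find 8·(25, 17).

(25, 20)

Write G = (25, 17).
Repeated addition: build up to 8G.
2G: tangent at (25, 17): λ = (3·25² + 34)/(2·17) ≡ 22/34. 34⁻¹ ≡ 12 (mod 37), so λ ≡ 22·12 ≡ 5.
  x = λ² - 25 - 25 = 25 - 50 ≡ 12; y = λ·(25 - 12) - 17 ≡ 11. → (12, 11)
3G: (12, 11) + (25, 17). λ = (17 - 11)/(25 - 12) ≡ 6/13 mod 37. 13⁻¹ ≡ 20 (mod 37), so λ ≡ 9.
  x = λ² - 12 - 25 = 81 - 37 ≡ 7; y = λ·(12 - 7) - 11 ≡ 34. → (7, 34)
4G: (7, 34) + (25, 17). λ = (17 - 34)/(25 - 7) ≡ 20/18 mod 37. 18⁻¹ ≡ 35 (mod 37) since 18·35 = 630 ≡ 1, so λ ≡ 34.
  x = λ² - 7 - 25 = 1156 - 32 ≡ 14; y = λ·(7 - 14) - 34 ≡ 24. → (14, 24)
5G: (14, 24) + (25, 17). λ = (17 - 24)/(25 - 14) ≡ 30/11 mod 37. 11⁻¹ ≡ 27 (mod 37), so λ ≡ 33.
  x = λ² - 14 - 25 = 1089 - 39 ≡ 14; y = λ·(14 - 14) - 24 ≡ 13. → (14, 13)
6G: (14, 13) + (25, 17). λ = (17 - 13)/(25 - 14) ≡ 4/11 mod 37. 11⁻¹ ≡ 27 (mod 37) since 11·27 = 297 ≡ 1, so λ ≡ 34.
  x = λ² - 14 - 25 = 1156 - 39 ≡ 7; y = λ·(14 - 7) - 13 ≡ 3. → (7, 3)
7G: (7, 3) + (25, 17). λ = (17 - 3)/(25 - 7) ≡ 14/18 mod 37. 18⁻¹ ≡ 35 (mod 37), so λ ≡ 9.
  x = λ² - 7 - 25 = 81 - 32 ≡ 12; y = λ·(7 - 12) - 3 ≡ 26. → (12, 26)
8G: (12, 26) + (25, 17). λ = (17 - 26)/(25 - 12) ≡ 28/13 mod 37. 13⁻¹ ≡ 20 (mod 37) since 13·20 = 260 ≡ 1, so λ ≡ 5.
  x = λ² - 12 - 25 = 25 - 37 ≡ 25; y = λ·(12 - 25) - 26 ≡ 20. → (25, 20)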